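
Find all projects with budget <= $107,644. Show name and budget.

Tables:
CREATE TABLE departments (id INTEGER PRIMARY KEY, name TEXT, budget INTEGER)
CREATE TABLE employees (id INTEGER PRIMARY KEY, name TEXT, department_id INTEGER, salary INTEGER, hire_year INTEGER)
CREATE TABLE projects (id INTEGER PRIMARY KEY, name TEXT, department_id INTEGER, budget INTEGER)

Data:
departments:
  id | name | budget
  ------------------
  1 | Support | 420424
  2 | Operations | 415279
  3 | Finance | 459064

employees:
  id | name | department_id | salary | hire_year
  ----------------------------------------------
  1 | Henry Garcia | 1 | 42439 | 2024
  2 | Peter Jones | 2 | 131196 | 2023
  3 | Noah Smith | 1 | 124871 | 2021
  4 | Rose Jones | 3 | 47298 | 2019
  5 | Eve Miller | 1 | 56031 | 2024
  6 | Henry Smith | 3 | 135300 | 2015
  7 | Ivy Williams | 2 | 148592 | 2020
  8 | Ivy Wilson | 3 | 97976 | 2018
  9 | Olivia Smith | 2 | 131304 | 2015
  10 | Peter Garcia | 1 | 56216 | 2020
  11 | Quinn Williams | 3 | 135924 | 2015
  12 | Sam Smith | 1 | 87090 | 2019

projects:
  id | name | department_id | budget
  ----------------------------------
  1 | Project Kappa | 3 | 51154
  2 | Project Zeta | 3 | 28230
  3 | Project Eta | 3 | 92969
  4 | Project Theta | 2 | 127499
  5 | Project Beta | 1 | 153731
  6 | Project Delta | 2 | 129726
SELECT name, budget FROM projects WHERE budget <= 107644

Execution result:
name | budget
Project Kappa | 51154
Project Zeta | 28230
Project Eta | 92969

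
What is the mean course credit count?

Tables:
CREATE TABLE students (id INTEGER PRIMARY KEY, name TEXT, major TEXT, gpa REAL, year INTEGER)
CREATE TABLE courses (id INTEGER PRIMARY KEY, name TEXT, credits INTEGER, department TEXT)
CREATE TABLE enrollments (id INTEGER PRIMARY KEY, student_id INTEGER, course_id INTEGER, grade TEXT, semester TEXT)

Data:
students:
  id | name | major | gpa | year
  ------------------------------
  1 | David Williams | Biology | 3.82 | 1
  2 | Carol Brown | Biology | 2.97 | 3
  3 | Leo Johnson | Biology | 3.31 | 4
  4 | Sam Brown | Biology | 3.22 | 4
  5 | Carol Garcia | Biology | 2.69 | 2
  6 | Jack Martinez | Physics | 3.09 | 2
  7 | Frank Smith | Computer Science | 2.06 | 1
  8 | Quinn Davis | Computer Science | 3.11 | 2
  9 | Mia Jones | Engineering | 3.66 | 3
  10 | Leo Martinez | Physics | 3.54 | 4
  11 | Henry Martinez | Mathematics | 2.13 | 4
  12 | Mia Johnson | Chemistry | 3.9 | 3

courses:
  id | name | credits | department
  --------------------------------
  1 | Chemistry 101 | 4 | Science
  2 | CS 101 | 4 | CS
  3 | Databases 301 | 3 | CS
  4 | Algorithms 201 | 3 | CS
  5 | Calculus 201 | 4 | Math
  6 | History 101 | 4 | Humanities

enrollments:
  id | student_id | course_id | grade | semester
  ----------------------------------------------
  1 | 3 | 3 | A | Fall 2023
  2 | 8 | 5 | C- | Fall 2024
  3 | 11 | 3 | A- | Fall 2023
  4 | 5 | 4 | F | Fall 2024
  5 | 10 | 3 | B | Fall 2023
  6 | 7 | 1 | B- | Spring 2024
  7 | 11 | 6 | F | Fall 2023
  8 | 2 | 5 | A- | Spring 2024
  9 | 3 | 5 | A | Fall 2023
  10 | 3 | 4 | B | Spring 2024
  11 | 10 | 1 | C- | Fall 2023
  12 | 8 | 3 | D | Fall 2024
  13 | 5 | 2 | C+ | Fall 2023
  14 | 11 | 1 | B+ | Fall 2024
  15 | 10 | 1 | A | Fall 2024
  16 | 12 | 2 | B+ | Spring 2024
SELECT AVG(credits) FROM courses

Execution result:
3.67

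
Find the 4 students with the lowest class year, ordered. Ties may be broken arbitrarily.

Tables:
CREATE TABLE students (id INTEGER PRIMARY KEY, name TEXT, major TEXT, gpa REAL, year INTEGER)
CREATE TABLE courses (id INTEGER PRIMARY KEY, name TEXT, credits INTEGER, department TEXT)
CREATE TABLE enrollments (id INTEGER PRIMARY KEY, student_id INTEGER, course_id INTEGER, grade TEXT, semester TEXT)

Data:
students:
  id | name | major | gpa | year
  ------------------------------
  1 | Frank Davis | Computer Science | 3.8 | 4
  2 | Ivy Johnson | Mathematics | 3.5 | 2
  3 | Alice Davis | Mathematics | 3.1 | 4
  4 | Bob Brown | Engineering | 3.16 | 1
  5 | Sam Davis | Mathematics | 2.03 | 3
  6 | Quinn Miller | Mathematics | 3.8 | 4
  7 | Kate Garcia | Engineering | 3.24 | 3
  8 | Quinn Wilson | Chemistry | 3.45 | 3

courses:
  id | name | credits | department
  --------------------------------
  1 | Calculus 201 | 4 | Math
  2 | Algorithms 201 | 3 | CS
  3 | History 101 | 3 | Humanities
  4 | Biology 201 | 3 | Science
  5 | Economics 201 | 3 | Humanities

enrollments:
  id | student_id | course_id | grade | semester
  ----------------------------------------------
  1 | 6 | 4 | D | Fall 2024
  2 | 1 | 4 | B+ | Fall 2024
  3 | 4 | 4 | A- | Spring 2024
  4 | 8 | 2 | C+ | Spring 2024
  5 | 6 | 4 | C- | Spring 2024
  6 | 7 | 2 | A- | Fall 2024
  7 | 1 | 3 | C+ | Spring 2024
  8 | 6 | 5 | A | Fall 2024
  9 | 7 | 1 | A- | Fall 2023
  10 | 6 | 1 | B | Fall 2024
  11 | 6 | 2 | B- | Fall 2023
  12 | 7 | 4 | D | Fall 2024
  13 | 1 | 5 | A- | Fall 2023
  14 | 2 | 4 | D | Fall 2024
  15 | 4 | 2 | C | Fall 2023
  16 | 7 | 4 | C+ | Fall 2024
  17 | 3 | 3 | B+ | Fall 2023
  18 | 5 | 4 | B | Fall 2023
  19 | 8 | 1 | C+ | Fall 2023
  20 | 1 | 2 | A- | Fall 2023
SELECT name, year FROM students ORDER BY year ASC LIMIT 4

Execution result:
name | year
Bob Brown | 1
Ivy Johnson | 2
Sam Davis | 3
Kate Garcia | 3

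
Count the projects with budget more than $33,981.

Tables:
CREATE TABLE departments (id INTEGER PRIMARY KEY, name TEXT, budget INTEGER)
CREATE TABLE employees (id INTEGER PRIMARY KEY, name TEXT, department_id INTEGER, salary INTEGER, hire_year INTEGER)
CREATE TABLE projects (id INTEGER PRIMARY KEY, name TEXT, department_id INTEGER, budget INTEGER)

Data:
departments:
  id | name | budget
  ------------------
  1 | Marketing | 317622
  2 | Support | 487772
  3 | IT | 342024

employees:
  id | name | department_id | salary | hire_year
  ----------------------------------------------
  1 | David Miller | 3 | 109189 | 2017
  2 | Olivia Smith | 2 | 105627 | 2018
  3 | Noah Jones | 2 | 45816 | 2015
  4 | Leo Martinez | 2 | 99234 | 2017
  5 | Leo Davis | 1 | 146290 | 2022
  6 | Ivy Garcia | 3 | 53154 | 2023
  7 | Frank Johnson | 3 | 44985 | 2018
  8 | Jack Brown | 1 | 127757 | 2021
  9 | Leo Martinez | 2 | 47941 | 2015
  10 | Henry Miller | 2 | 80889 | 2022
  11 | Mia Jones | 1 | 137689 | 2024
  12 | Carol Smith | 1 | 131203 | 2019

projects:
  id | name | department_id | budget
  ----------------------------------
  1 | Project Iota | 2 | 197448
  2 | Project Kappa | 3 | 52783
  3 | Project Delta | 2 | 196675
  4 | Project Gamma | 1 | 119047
SELECT COUNT(*) FROM projects WHERE budget > 33981

Execution result:
4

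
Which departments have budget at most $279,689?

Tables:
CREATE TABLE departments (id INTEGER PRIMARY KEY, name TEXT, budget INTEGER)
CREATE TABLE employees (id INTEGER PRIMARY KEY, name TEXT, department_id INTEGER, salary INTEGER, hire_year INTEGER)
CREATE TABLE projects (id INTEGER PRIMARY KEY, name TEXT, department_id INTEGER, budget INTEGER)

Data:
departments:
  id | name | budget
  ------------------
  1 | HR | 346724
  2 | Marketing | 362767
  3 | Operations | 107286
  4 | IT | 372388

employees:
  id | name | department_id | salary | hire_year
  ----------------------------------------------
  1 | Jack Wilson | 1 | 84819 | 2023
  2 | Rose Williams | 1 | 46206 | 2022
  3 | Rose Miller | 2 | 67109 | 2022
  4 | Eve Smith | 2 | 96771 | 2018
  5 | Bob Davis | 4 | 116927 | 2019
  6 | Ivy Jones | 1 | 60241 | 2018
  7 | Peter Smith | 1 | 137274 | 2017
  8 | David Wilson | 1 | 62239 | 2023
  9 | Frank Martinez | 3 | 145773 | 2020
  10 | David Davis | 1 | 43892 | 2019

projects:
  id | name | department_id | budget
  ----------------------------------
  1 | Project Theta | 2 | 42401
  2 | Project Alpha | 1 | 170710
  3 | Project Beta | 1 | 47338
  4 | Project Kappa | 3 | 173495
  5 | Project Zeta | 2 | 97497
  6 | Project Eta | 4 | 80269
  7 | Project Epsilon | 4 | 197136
SELECT name, budget FROM departments WHERE budget <= 279689

Execution result:
name | budget
Operations | 107286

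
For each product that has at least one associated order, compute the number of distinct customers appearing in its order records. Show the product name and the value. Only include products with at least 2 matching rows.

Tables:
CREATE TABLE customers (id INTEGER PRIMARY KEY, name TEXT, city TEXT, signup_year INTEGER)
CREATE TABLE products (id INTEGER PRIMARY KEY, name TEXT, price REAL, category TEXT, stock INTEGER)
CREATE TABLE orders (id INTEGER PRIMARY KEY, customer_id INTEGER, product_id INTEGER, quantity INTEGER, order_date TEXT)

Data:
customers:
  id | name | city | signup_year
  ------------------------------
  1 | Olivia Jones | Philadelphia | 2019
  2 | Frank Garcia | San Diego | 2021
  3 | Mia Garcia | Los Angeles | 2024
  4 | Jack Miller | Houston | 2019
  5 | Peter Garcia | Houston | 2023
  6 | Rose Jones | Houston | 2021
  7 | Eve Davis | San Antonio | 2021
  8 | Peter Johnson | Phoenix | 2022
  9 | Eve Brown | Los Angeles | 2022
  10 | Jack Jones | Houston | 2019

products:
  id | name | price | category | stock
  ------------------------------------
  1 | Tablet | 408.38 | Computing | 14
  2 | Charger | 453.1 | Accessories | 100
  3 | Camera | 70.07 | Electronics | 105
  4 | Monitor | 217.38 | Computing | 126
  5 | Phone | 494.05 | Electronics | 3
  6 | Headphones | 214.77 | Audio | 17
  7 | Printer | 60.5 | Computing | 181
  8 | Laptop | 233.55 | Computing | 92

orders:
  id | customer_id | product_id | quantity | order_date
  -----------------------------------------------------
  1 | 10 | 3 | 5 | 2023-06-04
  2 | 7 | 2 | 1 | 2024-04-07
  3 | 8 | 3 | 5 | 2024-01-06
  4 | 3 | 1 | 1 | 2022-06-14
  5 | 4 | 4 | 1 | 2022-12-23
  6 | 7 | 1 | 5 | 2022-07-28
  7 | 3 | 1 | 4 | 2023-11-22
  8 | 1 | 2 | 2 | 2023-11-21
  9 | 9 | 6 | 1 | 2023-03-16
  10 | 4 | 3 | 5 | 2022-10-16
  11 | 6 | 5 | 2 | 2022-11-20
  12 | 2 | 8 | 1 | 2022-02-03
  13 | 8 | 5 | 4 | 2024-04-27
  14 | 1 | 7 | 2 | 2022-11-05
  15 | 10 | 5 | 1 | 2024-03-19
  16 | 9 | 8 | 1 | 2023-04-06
SELECT p.name, COUNT(DISTINCT c.customer_id) AS distinct_customer_count FROM orders c JOIN products p ON c.product_id = p.id GROUP BY p.id, p.name HAVING COUNT(*) >= 2

Execution result:
name | distinct_customer_count
Tablet | 2
Charger | 2
Camera | 3
Phone | 3
Laptop | 2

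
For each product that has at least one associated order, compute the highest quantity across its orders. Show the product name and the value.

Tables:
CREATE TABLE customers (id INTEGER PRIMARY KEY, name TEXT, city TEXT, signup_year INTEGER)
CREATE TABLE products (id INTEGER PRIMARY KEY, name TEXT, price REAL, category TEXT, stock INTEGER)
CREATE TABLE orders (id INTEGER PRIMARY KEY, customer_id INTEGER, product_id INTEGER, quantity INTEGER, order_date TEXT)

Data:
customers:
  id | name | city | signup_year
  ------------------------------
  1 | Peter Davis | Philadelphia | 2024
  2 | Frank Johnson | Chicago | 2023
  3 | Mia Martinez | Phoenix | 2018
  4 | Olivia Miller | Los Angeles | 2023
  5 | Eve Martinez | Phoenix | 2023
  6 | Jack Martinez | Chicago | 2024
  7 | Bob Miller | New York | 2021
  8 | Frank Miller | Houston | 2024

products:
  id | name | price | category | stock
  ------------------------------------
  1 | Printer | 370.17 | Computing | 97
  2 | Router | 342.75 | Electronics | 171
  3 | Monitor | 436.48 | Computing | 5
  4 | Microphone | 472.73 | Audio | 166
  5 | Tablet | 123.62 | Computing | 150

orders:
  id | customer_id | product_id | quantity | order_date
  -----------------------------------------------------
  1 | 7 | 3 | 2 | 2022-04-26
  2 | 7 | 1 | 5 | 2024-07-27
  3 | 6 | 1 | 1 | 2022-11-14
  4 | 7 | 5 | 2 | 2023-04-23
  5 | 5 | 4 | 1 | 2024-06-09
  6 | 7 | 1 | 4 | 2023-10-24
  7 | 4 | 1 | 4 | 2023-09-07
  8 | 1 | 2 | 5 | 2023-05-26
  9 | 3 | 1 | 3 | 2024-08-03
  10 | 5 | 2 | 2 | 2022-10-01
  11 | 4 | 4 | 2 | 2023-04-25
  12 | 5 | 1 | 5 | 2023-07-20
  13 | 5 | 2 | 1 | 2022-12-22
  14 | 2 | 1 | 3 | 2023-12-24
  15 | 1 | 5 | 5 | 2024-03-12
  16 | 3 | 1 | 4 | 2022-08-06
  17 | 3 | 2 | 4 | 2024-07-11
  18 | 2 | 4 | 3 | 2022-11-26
SELECT p.name, MAX(c.quantity) AS max_quantity FROM orders c JOIN products p ON c.product_id = p.id GROUP BY p.id, p.name

Execution result:
name | max_quantity
Printer | 5
Router | 5
Monitor | 2
Microphone | 3
Tablet | 5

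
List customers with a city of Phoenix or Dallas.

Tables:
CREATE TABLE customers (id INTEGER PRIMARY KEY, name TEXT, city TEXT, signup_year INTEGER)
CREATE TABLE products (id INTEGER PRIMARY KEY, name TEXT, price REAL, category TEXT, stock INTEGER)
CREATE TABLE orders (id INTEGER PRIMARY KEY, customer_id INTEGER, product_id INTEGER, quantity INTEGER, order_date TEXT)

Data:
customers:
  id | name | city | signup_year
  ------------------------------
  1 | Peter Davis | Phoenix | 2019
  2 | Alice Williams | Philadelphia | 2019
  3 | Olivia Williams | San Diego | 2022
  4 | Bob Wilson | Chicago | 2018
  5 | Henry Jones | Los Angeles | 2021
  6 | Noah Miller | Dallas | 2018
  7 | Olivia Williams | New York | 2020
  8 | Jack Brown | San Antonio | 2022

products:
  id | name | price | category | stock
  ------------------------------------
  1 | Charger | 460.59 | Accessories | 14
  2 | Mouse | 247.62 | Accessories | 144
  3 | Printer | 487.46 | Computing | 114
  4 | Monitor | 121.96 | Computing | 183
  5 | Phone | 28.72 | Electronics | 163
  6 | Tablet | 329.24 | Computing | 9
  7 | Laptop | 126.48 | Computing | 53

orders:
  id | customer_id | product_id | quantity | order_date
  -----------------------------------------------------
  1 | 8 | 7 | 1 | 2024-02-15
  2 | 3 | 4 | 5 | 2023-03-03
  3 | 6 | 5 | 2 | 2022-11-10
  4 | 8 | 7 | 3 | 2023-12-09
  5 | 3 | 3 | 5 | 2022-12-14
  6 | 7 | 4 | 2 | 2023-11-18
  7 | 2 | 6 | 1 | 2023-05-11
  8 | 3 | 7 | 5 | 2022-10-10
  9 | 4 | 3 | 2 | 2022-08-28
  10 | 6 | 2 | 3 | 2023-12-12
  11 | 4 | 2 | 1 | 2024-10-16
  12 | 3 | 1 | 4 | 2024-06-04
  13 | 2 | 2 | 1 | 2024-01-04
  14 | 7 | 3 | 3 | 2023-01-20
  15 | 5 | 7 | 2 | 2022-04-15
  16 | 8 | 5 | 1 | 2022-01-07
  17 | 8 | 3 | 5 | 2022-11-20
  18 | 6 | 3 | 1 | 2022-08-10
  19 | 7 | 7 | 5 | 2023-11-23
SELECT name, city FROM customers WHERE city IN ('Phoenix', 'Dallas')

Execution result:
name | city
Peter Davis | Phoenix
Noah Miller | Dallas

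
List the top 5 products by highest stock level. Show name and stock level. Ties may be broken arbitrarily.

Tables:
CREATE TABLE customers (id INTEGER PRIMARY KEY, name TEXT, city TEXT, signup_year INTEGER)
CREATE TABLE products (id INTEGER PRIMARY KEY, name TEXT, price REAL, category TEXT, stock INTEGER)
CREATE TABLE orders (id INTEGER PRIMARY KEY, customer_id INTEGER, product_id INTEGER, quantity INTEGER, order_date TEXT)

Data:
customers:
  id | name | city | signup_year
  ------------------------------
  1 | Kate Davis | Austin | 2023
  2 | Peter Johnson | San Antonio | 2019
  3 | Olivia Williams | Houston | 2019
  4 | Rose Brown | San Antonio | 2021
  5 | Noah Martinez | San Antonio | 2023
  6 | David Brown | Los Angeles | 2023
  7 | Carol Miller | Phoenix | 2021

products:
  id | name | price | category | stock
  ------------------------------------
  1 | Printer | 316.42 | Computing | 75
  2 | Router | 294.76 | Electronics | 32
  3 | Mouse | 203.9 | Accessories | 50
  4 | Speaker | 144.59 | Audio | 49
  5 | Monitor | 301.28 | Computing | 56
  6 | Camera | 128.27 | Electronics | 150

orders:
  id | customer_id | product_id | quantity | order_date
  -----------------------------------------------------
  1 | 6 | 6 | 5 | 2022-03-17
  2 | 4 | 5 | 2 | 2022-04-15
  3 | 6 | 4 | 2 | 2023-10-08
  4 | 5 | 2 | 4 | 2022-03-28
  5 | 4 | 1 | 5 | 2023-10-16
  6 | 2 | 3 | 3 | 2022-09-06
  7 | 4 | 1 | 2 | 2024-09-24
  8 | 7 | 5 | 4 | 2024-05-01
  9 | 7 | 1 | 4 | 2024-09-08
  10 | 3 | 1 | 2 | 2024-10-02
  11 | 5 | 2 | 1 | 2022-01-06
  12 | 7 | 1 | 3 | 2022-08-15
SELECT name, stock FROM products ORDER BY stock DESC LIMIT 5

Execution result:
name | stock
Camera | 150
Printer | 75
Monitor | 56
Mouse | 50
Speaker | 49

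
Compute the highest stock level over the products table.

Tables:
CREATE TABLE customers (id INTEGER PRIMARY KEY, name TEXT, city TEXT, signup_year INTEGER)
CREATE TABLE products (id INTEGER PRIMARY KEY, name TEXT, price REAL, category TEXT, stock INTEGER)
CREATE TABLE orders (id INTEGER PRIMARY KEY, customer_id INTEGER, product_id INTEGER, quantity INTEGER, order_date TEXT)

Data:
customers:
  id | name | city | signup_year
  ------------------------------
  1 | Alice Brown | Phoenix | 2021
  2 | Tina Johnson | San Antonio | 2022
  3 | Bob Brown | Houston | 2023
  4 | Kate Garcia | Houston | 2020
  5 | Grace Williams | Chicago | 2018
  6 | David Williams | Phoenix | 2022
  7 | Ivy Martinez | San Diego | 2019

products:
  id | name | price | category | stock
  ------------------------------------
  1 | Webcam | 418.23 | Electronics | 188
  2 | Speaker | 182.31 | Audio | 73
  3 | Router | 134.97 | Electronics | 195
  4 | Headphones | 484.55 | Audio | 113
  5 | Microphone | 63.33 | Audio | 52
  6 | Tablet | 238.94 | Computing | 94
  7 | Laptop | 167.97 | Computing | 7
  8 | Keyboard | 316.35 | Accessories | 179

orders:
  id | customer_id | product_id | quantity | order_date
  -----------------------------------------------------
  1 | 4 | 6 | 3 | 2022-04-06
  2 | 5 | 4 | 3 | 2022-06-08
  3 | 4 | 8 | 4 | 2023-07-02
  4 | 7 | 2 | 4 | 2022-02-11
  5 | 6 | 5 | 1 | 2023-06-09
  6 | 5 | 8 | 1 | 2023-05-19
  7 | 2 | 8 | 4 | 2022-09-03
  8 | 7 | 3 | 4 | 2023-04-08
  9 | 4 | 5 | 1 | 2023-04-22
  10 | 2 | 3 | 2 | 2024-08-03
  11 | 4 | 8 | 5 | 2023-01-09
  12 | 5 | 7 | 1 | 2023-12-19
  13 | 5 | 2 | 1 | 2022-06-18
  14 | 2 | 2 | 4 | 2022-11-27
SELECT MAX(stock) FROM products

Execution result:
195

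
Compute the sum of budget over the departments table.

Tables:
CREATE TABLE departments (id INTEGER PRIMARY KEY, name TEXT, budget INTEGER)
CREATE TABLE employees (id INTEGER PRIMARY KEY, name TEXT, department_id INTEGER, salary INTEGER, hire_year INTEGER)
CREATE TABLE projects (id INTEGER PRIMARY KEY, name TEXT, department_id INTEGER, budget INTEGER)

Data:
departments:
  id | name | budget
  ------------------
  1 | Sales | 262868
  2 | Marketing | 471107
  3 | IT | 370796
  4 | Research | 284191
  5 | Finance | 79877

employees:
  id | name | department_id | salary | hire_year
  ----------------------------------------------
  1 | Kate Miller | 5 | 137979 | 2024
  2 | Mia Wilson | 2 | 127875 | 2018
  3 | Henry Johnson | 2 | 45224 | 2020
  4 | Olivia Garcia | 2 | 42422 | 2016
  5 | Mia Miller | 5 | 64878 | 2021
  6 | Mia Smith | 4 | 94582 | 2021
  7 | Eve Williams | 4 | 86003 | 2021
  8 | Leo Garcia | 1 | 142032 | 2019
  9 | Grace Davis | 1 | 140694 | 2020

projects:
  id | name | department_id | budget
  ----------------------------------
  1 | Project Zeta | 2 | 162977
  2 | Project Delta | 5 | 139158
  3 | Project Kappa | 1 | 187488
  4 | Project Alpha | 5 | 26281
SELECT SUM(budget) FROM departments

Execution result:
1468839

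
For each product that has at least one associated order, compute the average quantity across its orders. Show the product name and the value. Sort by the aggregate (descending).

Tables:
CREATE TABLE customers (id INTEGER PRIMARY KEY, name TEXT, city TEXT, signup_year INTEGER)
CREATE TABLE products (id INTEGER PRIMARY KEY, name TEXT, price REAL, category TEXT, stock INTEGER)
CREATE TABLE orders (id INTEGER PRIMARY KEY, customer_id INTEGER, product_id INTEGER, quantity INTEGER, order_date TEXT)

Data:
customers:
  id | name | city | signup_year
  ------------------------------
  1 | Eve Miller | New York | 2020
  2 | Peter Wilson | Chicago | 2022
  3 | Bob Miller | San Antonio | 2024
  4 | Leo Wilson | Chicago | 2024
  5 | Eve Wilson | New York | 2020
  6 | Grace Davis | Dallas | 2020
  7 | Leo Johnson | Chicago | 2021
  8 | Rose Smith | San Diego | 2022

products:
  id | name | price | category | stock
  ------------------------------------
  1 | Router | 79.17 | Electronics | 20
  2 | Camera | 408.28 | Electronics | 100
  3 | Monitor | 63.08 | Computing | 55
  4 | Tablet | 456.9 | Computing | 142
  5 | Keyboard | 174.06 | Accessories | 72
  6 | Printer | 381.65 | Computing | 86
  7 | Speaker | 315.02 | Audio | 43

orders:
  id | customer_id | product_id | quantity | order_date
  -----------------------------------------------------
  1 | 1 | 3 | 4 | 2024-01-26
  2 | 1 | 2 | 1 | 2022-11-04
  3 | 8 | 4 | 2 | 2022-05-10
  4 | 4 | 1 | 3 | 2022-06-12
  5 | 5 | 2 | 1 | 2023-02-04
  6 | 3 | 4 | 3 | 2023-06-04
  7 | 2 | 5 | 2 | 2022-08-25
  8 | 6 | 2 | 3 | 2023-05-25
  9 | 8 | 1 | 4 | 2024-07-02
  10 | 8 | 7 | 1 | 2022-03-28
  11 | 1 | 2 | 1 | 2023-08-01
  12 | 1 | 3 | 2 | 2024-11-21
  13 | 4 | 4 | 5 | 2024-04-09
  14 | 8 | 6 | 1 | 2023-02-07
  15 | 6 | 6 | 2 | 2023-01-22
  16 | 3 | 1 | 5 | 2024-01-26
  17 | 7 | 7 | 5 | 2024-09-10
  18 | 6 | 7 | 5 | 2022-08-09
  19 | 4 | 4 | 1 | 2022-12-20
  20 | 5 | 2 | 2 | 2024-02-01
SELECT p.name, AVG(c.quantity) AS avg_quantity FROM orders c JOIN products p ON c.product_id = p.id GROUP BY p.id, p.name ORDER BY avg_quantity DESC

Execution result:
name | avg_quantity
Router | 4.00
Speaker | 3.67
Monitor | 3.00
Tablet | 2.75
Keyboard | 2.00
Camera | 1.60
Printer | 1.50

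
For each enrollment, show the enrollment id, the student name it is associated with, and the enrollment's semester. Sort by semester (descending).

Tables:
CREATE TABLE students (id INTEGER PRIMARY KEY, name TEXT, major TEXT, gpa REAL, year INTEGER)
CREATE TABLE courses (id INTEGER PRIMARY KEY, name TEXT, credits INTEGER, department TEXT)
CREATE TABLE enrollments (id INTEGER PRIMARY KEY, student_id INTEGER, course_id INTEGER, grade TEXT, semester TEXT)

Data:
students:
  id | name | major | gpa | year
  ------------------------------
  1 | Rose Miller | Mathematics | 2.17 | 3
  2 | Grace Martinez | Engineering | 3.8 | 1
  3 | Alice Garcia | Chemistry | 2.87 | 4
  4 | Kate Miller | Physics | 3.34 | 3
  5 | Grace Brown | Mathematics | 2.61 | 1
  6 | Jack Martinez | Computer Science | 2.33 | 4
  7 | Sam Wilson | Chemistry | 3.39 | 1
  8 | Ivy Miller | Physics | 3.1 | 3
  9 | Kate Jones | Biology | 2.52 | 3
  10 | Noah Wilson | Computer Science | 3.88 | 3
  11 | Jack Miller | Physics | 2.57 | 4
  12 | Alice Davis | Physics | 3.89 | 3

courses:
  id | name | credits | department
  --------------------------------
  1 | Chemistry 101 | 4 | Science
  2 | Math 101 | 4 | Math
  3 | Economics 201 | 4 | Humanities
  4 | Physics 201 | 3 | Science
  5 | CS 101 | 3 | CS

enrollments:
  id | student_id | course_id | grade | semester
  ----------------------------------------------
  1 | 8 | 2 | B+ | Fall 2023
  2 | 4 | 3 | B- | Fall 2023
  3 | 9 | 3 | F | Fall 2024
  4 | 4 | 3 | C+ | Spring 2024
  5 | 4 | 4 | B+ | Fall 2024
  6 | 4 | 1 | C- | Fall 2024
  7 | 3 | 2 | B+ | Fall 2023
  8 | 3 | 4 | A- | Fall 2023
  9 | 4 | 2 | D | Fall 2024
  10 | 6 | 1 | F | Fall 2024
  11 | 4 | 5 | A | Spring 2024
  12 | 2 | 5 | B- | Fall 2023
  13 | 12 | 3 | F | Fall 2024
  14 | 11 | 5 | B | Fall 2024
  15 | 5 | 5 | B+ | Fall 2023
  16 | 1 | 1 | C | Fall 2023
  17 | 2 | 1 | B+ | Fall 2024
SELECT c.id, p.name AS student, c.semester FROM enrollments c JOIN students p ON c.student_id = p.id ORDER BY c.semester DESC

Execution result:
id | student | semester
4 | Kate Miller | Spring 2024
11 | Kate Miller | Spring 2024
3 | Kate Jones | Fall 2024
5 | Kate Miller | Fall 2024
6 | Kate Miller | Fall 2024
9 | Kate Miller | Fall 2024
10 | Jack Martinez | Fall 2024
13 | Alice Davis | Fall 2024
14 | Jack Miller | Fall 2024
17 | Grace Martinez | Fall 2024
1 | Ivy Miller | Fall 2023
2 | Kate Miller | Fall 2023
7 | Alice Garcia | Fall 2023
8 | Alice Garcia | Fall 2023
12 | Grace Martinez | Fall 2023
15 | Grace Brown | Fall 2023
16 | Rose Miller | Fall 2023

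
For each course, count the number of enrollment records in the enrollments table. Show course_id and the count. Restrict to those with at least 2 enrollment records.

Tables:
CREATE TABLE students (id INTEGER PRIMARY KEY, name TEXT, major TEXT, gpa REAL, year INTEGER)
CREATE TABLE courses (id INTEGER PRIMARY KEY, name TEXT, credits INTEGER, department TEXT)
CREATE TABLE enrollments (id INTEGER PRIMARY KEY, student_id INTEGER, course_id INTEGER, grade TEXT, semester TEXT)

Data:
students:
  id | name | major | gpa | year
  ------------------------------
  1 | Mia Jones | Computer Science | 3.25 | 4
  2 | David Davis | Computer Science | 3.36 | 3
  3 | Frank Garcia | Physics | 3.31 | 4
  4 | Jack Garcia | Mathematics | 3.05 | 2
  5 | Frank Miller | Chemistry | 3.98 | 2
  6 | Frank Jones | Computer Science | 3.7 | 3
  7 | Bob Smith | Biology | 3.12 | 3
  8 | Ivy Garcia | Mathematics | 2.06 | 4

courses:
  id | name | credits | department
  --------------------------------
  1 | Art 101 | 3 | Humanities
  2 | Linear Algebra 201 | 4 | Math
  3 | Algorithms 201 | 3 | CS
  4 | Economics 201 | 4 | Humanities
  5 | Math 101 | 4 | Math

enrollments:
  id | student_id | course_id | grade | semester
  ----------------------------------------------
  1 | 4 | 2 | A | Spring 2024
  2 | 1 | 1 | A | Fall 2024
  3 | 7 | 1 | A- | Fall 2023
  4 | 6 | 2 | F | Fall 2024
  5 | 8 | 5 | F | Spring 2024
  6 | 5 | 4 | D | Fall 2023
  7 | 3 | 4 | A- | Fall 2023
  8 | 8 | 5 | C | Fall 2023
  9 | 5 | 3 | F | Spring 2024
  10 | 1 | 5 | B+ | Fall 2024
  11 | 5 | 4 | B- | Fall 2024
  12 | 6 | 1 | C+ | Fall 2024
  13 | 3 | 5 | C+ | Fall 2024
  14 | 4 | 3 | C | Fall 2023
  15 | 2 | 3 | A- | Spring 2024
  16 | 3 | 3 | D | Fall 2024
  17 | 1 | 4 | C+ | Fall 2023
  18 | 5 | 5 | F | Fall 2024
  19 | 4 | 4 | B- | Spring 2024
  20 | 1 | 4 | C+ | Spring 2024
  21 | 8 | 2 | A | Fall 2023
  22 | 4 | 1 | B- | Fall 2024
SELECT course_id, COUNT(*) AS enrollment_count FROM enrollments GROUP BY course_id HAVING COUNT(*) >= 2

Execution result:
course_id | enrollment_count
1 | 4
2 | 3
3 | 4
4 | 6
5 | 5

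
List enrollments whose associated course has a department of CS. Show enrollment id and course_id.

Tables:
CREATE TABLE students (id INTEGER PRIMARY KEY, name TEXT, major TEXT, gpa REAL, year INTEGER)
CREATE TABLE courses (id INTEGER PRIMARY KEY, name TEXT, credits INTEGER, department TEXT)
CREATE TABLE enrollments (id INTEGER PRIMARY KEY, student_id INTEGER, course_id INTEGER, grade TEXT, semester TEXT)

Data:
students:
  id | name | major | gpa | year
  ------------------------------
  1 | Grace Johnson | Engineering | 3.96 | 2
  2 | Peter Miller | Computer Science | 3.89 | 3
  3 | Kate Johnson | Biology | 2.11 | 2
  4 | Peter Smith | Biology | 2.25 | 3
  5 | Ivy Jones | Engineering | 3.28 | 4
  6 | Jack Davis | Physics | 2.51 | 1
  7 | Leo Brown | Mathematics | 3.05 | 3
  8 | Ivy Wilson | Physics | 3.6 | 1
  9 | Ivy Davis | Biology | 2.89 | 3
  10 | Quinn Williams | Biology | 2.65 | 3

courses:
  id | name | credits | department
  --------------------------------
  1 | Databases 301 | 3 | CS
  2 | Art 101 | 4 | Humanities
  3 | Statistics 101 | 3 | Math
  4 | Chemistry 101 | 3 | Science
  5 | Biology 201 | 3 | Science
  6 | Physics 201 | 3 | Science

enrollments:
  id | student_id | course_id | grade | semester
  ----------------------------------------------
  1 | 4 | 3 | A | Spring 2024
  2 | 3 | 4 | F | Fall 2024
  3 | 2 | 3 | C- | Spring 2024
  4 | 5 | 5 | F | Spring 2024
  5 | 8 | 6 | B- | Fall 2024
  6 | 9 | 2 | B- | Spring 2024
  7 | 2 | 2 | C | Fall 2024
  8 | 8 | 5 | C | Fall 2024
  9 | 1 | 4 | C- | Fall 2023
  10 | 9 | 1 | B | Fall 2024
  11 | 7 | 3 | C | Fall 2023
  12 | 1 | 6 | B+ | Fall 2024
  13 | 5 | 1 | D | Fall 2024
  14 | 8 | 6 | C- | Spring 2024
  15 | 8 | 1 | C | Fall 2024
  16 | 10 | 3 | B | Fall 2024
SELECT id, course_id FROM enrollments WHERE course_id IN (SELECT id FROM courses WHERE department = 'CS')

Execution result:
id | course_id
10 | 1
13 | 1
15 | 1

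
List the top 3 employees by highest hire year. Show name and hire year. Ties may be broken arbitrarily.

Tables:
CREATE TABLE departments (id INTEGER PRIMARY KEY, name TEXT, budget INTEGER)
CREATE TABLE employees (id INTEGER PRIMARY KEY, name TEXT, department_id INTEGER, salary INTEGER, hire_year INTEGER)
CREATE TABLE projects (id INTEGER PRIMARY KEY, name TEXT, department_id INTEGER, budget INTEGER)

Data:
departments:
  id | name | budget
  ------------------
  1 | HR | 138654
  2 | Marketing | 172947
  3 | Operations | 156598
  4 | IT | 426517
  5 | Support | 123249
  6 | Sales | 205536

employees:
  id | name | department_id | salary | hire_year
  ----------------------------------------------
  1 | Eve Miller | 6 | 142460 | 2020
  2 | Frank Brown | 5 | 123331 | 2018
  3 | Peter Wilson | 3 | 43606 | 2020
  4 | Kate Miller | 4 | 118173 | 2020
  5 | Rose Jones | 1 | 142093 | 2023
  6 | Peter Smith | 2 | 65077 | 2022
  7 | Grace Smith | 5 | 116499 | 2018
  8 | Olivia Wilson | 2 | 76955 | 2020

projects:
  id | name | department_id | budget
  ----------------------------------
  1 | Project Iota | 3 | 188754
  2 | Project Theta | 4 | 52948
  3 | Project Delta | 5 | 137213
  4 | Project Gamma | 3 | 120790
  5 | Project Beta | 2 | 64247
SELECT name, hire_year FROM employees ORDER BY hire_year DESC LIMIT 3

Execution result:
name | hire_year
Rose Jones | 2023
Peter Smith | 2022
Eve Miller | 2020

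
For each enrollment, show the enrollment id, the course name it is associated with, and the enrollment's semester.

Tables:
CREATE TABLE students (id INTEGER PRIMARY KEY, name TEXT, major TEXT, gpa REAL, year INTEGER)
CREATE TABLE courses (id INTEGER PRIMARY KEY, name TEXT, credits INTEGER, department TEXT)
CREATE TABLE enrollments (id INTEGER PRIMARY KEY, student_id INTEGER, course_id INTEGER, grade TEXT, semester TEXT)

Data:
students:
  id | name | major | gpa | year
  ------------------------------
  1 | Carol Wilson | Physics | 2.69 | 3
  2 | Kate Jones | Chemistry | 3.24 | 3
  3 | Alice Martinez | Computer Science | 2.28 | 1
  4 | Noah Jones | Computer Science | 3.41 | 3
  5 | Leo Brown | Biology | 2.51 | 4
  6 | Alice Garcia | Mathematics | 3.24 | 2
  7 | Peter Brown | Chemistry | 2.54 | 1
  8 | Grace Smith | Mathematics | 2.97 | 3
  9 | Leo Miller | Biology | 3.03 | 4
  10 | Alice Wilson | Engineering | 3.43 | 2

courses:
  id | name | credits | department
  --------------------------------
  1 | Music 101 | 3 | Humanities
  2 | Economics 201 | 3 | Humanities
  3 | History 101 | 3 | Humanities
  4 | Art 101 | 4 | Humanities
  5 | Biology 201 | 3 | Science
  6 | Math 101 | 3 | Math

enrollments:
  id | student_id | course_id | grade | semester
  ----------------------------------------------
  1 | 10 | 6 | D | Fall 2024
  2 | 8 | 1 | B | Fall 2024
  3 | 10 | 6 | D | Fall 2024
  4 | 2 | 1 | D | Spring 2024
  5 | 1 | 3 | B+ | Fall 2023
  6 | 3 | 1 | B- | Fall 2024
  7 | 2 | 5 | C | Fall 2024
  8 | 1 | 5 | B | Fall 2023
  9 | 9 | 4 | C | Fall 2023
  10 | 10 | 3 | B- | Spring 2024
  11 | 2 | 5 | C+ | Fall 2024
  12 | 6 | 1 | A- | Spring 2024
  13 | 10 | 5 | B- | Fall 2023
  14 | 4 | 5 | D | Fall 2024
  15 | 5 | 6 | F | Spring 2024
SELECT c.id, p.name AS course, c.semester FROM enrollments c JOIN courses p ON c.course_id = p.id

Execution result:
id | course | semester
1 | Math 101 | Fall 2024
2 | Music 101 | Fall 2024
3 | Math 101 | Fall 2024
4 | Music 101 | Spring 2024
5 | History 101 | Fall 2023
6 | Music 101 | Fall 2024
7 | Biology 201 | Fall 2024
8 | Biology 201 | Fall 2023
9 | Art 101 | Fall 2023
10 | History 101 | Spring 2024
11 | Biology 201 | Fall 2024
12 | Music 101 | Spring 2024
13 | Biology 201 | Fall 2023
14 | Biology 201 | Fall 2024
15 | Math 101 | Spring 2024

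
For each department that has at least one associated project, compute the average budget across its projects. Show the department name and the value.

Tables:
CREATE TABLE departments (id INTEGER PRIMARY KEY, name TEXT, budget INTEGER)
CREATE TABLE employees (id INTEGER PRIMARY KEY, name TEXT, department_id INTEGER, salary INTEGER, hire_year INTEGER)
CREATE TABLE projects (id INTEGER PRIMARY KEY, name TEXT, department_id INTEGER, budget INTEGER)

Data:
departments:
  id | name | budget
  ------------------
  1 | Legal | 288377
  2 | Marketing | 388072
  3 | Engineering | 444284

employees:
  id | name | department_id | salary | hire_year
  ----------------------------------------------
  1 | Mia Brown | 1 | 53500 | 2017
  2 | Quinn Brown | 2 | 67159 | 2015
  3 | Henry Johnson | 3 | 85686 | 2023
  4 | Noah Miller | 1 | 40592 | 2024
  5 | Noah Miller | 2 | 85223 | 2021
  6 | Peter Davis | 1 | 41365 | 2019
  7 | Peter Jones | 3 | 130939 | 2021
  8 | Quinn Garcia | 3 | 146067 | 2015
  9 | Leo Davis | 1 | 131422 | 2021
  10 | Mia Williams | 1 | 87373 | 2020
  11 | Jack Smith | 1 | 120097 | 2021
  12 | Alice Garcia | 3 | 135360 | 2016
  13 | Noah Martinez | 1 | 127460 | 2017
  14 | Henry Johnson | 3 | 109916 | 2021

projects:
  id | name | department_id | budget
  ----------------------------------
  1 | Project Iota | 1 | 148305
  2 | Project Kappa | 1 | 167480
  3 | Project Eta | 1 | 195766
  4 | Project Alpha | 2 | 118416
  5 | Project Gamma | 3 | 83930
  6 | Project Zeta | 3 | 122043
SELECT p.name, AVG(c.budget) AS avg_budget FROM projects c JOIN departments p ON c.department_id = p.id GROUP BY p.id, p.name

Execution result:
name | avg_budget
Legal | 170517.00
Marketing | 118416.00
Engineering | 102986.50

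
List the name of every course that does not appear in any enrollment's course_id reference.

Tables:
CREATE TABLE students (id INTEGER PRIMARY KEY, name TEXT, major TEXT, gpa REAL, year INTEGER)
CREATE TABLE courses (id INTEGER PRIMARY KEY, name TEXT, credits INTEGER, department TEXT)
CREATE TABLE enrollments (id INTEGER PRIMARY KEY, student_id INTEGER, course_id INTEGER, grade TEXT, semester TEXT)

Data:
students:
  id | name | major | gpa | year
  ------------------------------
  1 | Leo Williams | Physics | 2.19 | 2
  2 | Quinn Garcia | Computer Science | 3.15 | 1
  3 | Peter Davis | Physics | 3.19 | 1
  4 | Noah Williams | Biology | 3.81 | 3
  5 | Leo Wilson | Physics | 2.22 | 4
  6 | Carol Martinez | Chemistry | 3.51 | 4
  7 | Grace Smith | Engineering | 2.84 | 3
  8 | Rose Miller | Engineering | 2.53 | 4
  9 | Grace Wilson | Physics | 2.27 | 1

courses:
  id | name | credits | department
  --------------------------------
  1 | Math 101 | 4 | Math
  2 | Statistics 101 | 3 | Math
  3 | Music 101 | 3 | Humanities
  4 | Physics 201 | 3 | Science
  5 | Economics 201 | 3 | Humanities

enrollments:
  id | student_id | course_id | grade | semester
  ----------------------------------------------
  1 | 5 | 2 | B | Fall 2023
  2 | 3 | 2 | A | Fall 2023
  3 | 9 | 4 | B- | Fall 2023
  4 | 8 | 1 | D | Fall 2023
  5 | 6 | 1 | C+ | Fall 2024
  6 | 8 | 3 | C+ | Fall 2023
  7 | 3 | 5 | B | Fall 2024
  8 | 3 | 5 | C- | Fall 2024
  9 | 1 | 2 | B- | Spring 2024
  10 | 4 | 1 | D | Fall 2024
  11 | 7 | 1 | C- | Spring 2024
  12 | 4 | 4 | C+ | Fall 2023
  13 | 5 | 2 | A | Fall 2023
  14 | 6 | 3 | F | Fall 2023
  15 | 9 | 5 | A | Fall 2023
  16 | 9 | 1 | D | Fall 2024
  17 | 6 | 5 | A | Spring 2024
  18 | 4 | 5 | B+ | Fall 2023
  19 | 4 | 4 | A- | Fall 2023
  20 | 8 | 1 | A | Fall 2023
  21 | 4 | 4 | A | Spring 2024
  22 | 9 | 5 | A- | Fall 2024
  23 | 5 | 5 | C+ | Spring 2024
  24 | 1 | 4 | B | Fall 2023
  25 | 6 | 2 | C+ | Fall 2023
SELECT p.name FROM courses p LEFT JOIN enrollments c ON c.course_id = p.id WHERE c.id IS NULL

Execution result:
(no rows)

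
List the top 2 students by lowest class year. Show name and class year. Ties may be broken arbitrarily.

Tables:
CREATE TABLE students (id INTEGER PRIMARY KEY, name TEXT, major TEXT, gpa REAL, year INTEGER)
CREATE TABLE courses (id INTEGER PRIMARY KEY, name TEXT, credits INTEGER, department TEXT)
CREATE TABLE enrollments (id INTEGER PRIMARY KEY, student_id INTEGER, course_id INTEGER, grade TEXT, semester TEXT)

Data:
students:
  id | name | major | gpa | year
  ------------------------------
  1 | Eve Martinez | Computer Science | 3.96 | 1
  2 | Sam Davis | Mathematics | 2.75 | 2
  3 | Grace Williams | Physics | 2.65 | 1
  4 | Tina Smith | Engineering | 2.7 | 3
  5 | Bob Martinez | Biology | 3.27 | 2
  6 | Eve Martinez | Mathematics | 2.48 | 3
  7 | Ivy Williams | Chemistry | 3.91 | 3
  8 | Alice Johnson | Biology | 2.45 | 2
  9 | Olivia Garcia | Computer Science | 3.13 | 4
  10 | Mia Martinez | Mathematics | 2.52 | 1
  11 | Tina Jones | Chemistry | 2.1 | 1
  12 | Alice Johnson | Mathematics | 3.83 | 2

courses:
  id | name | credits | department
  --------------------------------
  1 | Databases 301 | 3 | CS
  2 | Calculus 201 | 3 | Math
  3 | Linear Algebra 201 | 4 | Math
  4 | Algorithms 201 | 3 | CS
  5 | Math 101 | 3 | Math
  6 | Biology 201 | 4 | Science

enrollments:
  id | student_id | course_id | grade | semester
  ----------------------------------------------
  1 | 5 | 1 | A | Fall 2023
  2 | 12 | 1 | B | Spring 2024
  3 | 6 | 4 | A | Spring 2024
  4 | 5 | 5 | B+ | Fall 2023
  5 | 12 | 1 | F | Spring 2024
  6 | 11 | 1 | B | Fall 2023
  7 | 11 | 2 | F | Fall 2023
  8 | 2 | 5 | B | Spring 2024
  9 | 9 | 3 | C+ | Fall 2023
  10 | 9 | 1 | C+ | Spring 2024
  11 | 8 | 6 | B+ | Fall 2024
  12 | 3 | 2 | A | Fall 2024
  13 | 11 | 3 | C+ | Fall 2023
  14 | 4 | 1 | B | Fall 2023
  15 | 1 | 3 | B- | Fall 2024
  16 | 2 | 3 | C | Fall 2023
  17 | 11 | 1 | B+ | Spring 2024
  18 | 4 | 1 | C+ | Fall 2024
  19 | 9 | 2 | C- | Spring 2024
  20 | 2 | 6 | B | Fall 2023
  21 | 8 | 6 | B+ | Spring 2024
SELECT name, year FROM students ORDER BY year ASC LIMIT 2

Execution result:
name | year
Eve Martinez | 1
Grace Williams | 1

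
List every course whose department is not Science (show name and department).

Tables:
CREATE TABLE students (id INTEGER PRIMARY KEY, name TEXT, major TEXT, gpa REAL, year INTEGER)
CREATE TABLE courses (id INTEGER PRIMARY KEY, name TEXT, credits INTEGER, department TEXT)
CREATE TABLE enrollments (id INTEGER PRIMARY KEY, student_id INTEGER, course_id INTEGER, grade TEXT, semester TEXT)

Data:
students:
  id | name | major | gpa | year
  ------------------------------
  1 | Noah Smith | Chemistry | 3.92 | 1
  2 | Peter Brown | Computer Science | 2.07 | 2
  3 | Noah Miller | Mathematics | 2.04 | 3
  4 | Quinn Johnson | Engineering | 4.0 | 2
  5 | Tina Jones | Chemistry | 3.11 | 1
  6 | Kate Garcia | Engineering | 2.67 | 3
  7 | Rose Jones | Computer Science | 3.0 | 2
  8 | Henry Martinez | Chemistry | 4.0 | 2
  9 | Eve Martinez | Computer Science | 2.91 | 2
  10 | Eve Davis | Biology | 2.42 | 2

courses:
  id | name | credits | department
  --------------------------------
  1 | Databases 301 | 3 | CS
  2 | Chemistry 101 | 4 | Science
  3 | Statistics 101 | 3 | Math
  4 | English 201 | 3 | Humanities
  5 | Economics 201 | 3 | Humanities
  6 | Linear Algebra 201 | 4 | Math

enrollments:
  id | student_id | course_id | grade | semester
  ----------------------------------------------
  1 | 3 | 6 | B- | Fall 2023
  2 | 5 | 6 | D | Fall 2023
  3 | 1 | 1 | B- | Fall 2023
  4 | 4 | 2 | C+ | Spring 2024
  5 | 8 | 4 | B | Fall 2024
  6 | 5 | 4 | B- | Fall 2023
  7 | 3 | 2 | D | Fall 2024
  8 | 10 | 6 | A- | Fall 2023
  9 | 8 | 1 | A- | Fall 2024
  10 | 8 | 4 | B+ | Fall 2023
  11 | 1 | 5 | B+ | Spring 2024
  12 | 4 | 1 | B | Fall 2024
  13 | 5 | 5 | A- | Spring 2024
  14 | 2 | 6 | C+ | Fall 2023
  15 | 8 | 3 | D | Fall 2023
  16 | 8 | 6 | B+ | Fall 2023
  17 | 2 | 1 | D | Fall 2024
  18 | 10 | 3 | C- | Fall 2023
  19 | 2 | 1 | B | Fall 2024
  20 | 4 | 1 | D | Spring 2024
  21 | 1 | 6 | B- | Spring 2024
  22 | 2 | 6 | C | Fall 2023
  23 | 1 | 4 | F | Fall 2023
SELECT name, department FROM courses WHERE department <> 'Science'

Execution result:
name | department
Databases 301 | CS
Statistics 101 | Math
English 201 | Humanities
Economics 201 | Humanities
Linear Algebra 201 | Math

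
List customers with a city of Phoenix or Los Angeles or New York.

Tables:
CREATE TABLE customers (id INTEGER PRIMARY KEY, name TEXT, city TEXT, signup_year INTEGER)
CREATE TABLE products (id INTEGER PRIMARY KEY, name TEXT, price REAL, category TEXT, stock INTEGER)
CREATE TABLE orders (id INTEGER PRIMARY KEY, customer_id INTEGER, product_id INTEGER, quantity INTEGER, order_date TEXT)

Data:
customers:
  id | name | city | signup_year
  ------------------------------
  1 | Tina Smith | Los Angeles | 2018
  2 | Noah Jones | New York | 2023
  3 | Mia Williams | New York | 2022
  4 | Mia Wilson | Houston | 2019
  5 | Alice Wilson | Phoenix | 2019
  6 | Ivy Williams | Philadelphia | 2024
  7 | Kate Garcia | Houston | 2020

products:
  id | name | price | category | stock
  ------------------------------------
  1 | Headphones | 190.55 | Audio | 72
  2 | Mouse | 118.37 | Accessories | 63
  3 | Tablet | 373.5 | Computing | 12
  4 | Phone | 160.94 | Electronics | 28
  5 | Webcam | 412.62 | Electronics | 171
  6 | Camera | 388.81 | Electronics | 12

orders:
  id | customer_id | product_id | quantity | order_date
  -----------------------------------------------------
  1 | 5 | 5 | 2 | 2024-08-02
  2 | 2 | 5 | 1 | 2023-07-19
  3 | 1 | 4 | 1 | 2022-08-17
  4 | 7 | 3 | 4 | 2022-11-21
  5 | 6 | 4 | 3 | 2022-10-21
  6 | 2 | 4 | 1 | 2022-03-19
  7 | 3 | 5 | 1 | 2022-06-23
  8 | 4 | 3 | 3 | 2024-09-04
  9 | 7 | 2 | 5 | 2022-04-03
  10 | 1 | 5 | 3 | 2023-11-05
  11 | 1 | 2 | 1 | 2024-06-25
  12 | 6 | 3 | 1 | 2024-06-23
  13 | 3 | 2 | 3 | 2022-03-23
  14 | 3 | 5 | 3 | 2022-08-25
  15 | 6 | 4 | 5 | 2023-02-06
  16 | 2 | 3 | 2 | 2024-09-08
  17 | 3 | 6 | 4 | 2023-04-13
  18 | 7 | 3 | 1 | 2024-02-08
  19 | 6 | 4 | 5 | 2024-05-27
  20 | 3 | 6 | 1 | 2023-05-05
SELECT name, city FROM customers WHERE city IN ('Phoenix', 'Los Angeles', 'New York')

Execution result:
name | city
Tina Smith | Los Angeles
Noah Jones | New York
Mia Williams | New York
Alice Wilson | Phoenix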